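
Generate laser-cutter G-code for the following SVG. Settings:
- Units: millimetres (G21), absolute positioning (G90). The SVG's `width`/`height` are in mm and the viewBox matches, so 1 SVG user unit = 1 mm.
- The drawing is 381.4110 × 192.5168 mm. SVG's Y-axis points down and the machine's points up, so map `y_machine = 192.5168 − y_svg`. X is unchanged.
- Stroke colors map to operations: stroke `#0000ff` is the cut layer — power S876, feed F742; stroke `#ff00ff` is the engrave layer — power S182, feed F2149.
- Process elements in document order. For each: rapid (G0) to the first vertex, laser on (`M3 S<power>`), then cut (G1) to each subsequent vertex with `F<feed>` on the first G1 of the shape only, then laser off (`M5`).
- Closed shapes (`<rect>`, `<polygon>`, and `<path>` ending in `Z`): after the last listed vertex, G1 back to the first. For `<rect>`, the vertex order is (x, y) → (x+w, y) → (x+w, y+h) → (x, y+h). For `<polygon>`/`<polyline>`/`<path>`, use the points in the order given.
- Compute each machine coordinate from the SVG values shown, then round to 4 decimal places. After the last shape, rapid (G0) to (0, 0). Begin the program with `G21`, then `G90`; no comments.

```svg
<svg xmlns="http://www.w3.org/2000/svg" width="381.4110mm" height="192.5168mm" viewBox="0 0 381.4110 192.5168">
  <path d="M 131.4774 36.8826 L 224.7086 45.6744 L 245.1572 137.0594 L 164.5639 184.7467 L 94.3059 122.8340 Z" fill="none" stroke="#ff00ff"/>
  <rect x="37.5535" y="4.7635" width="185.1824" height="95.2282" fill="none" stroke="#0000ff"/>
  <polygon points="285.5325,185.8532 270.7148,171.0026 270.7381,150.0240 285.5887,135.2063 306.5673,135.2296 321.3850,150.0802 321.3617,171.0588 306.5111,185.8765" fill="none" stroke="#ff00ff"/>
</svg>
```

G21
G90
G0 X131.4774 Y155.6342
M3 S182
G1 X224.7086 Y146.8424 F2149
G1 X245.1572 Y55.4574
G1 X164.5639 Y7.7701
G1 X94.3059 Y69.6828
G1 X131.4774 Y155.6342
M5
G0 X37.5535 Y187.7533
M3 S876
G1 X222.7359 Y187.7533 F742
G1 X222.7359 Y92.5251
G1 X37.5535 Y92.5251
G1 X37.5535 Y187.7533
M5
G0 X285.5325 Y6.6636
M3 S182
G1 X270.7148 Y21.5142 F2149
G1 X270.7381 Y42.4928
G1 X285.5887 Y57.3105
G1 X306.5673 Y57.2872
G1 X321.3850 Y42.4366
G1 X321.3617 Y21.4580
G1 X306.5111 Y6.6403
G1 X285.5325 Y6.6636
M5
G0 X0.0000 Y0.0000

Since the viewBox matches the mm dimensions, user units are millimetres directly. The only transform is the Y-flip y_m = 192.5168 − y_svg.

Shape 1 is a regular polygon drawn with `<path>`. Its stroke #ff00ff means engrave at S182, F2149. After flipping Y the toolpath is (131.4774,155.6342) → (224.7086,146.8424) → (245.1572,55.4574) → (164.5639,7.7701) → (94.3059,69.6828) → (131.4774,155.6342), returning to the start.

Shape 2 is a rectangle drawn with `<rect>`. Its stroke #0000ff means cut at S876, F742. After flipping Y the toolpath is (37.5535,187.7533) → (222.7359,187.7533) → (222.7359,92.5251) → (37.5535,92.5251) → (37.5535,187.7533), returning to the start.

Shape 3 is a regular polygon drawn with `<polygon>`. Its stroke #ff00ff means engrave at S182, F2149. After flipping Y the toolpath is (285.5325,6.6636) → (270.7148,21.5142) → (270.7381,42.4928) → (285.5887,57.3105) → (306.5673,57.2872) → (321.3850,42.4366) → (321.3617,21.4580) → (306.5111,6.6403) → (285.5325,6.6636), returning to the start.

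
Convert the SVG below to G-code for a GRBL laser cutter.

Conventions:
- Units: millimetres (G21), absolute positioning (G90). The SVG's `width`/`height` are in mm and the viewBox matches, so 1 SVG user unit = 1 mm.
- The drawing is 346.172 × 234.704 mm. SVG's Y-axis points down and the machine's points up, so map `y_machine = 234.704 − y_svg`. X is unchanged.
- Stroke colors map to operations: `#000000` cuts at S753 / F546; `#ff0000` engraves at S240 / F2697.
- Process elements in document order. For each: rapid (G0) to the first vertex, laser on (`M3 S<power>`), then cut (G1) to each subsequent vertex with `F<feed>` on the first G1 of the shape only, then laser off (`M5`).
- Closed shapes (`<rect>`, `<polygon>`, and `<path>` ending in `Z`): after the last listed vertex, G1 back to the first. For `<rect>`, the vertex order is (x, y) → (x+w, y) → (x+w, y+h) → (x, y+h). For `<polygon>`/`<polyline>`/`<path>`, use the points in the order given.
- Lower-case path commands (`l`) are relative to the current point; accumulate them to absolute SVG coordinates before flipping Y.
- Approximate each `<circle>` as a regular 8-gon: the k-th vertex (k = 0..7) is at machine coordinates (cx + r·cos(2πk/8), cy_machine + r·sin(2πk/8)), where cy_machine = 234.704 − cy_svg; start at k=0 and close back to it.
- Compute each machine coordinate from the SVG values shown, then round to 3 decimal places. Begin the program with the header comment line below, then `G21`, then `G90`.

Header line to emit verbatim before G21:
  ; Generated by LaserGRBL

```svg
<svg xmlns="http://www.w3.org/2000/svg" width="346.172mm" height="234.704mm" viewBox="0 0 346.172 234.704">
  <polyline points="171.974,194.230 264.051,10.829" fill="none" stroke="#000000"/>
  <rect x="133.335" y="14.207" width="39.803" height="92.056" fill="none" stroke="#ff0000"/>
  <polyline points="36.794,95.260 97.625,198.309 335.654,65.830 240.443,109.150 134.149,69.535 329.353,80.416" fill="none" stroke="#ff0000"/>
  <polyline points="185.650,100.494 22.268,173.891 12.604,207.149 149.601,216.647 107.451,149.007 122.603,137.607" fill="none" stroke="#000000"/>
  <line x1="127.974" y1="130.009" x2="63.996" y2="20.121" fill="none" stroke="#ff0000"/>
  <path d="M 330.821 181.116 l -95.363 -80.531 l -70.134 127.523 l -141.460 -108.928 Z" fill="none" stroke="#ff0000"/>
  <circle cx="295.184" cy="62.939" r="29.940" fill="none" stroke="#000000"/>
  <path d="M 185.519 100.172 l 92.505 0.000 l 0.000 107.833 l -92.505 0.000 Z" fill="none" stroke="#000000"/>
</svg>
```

1 u = 1 mm; y_m = 234.704 − y.

[1] `<polyline>` line segment, #000000→cut S753 F546: (171.974,40.474) → (264.051,223.875)

[2] `<rect>` rectangle, #ff0000→engrave S240 F2697: (133.335,220.497) → (173.138,220.497) → (173.138,128.441) → (133.335,128.441) → (133.335,220.497) (closed)

[3] `<polyline>` open polyline, #ff0000→engrave S240 F2697: (36.794,139.444) → (97.625,36.395) → (335.654,168.874) → (240.443,125.554) → (134.149,165.169) → (329.353,154.288)

[4] `<polyline>` open polyline, #000000→cut S753 F546: (185.650,134.210) → (22.268,60.813) → (12.604,27.555) → (149.601,18.057) → (107.451,85.697) → (122.603,97.097)

[5] `<line>` line segment, #ff0000→engrave S240 F2697: (127.974,104.695) → (63.996,214.583)

[6] `<path>` closed polygon, #ff0000→engrave S240 F2697: (330.821,53.588) → (235.458,134.119) → (165.324,6.596) → (23.864,115.524) → (330.821,53.588) (closed)

[7] `<circle>` circle, #000000→cut S753 F546: (325.124,171.765) → (316.355,192.936) → (295.184,201.705) → (274.013,192.936) → (265.244,171.765) → (274.013,150.594) → (295.184,141.825) → (316.355,150.594) → (325.124,171.765) (closed)

[8] `<path>` rectangle, #000000→cut S753 F546: (185.519,134.532) → (278.024,134.532) → (278.024,26.699) → (185.519,26.699) → (185.519,134.532) (closed)

; Generated by LaserGRBL
G21
G90
G0 X171.974 Y40.474
M3 S753
G1 X264.051 Y223.875 F546
M5
G0 X133.335 Y220.497
M3 S240
G1 X173.138 Y220.497 F2697
G1 X173.138 Y128.441
G1 X133.335 Y128.441
G1 X133.335 Y220.497
M5
G0 X36.794 Y139.444
M3 S240
G1 X97.625 Y36.395 F2697
G1 X335.654 Y168.874
G1 X240.443 Y125.554
G1 X134.149 Y165.169
G1 X329.353 Y154.288
M5
G0 X185.650 Y134.210
M3 S753
G1 X22.268 Y60.813 F546
G1 X12.604 Y27.555
G1 X149.601 Y18.057
G1 X107.451 Y85.697
G1 X122.603 Y97.097
M5
G0 X127.974 Y104.695
M3 S240
G1 X63.996 Y214.583 F2697
M5
G0 X330.821 Y53.588
M3 S240
G1 X235.458 Y134.119 F2697
G1 X165.324 Y6.596
G1 X23.864 Y115.524
G1 X330.821 Y53.588
M5
G0 X325.124 Y171.765
M3 S753
G1 X316.355 Y192.936 F546
G1 X295.184 Y201.705
G1 X274.013 Y192.936
G1 X265.244 Y171.765
G1 X274.013 Y150.594
G1 X295.184 Y141.825
G1 X316.355 Y150.594
G1 X325.124 Y171.765
M5
G0 X185.519 Y134.532
M3 S753
G1 X278.024 Y134.532 F546
G1 X278.024 Y26.699
G1 X185.519 Y26.699
G1 X185.519 Y134.532
M5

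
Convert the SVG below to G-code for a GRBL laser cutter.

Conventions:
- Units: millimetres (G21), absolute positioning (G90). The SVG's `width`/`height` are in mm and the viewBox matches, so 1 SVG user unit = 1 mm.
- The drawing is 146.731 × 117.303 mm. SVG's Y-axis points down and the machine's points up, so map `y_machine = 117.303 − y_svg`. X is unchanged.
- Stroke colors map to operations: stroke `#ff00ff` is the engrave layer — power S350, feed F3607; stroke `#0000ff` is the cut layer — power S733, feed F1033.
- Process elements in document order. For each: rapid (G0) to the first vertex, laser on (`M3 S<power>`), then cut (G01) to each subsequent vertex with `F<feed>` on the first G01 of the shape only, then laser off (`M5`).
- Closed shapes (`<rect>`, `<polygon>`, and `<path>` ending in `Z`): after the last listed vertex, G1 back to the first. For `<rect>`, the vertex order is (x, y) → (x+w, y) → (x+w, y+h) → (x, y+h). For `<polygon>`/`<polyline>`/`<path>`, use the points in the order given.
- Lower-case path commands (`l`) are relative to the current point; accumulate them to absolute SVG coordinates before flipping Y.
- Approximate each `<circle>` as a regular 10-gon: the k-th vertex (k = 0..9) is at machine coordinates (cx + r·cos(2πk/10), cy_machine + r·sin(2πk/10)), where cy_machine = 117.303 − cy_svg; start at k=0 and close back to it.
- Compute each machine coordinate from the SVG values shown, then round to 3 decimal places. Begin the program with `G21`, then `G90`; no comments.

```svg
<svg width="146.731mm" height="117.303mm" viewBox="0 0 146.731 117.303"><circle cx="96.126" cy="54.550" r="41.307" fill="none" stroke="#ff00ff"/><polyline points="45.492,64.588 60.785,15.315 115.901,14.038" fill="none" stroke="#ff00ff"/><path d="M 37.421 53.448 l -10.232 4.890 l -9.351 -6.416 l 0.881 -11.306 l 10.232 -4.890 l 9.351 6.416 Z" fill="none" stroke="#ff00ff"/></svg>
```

G21
G90
G0 X137.433 Y62.753
M3 S350
G01 X129.544 Y87.033 F3607
G01 X108.891 Y102.038
G01 X83.361 Y102.038
G01 X62.708 Y87.033
G01 X54.819 Y62.753
G01 X62.708 Y38.473
G01 X83.361 Y23.468
G01 X108.891 Y23.468
G01 X129.544 Y38.473
G01 X137.433 Y62.753
M5
G0 X45.492 Y52.715
M3 S350
G01 X60.785 Y101.988 F3607
G01 X115.901 Y103.265
M5
G0 X37.421 Y63.855
M3 S350
G01 X27.189 Y58.965 F3607
G01 X17.838 Y65.381
G01 X18.719 Y76.687
G01 X28.951 Y81.577
G01 X38.302 Y75.161
G01 X37.421 Y63.855
M5

Since the viewBox matches the mm dimensions, user units are millimetres directly. The only transform is the Y-flip y_m = 117.303 − y_svg.

Shape 1 is a circle drawn with `<circle>`. Its stroke #ff00ff means engrave at S350, F3607. After flipping Y the toolpath is (137.433,62.753) → (129.544,87.033) → (108.891,102.038) → (83.361,102.038) → (62.708,87.033) → (54.819,62.753) → (62.708,38.473) → (83.361,23.468) → (108.891,23.468) → (129.544,38.473) → (137.433,62.753), returning to the start.

Shape 2 is a open polyline drawn with `<polyline>`. Its stroke #ff00ff means engrave at S350, F3607. After flipping Y the toolpath is (45.492,52.715) → (60.785,101.988) → (115.901,103.265).

Shape 3 is a regular polygon drawn with `<path>`. Its stroke #ff00ff means engrave at S350, F3607. After flipping Y the toolpath is (37.421,63.855) → (27.189,58.965) → (17.838,65.381) → (18.719,76.687) → (28.951,81.577) → (38.302,75.161) → (37.421,63.855), returning to the start.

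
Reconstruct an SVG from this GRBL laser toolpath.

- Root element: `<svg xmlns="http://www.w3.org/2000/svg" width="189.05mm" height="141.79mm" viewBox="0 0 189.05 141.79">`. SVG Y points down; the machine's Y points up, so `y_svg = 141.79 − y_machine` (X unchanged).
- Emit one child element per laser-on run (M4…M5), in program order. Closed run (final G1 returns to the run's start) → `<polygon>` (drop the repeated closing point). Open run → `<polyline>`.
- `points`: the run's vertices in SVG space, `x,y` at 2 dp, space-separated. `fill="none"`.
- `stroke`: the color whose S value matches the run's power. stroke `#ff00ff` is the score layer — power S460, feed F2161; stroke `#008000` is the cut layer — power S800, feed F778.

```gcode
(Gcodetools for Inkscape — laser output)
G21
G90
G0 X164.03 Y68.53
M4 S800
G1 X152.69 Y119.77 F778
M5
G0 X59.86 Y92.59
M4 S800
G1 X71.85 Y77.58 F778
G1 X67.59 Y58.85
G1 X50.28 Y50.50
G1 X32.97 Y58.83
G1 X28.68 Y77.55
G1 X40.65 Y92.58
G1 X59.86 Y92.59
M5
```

<svg xmlns="http://www.w3.org/2000/svg" width="189.05mm" height="141.79mm" viewBox="0 0 189.05 141.79">
  <polyline points="164.03,73.26 152.69,22.02" fill="none" stroke="#008000"/>
  <polygon points="59.86,49.20 71.85,64.21 67.59,82.94 50.28,91.29 32.97,82.96 28.68,64.24 40.65,49.21" fill="none" stroke="#008000"/>
</svg>

Each laser-on run becomes one SVG element. Flip Y back into SVG space with y_svg = 141.79 − y_machine. Every run uses S800, so all elements get stroke `#008000` (cut).

Run 1: The run is open, so emit a `<polyline>` with points (Y-flipped): 164.03,73.26 152.69,22.02.

Run 2: The run returns to its start, so emit a `<polygon>` with points (Y-flipped): 59.86,49.20 71.85,64.21 67.59,82.94 50.28,91.29 32.97,82.96 28.68,64.24 40.65,49.21.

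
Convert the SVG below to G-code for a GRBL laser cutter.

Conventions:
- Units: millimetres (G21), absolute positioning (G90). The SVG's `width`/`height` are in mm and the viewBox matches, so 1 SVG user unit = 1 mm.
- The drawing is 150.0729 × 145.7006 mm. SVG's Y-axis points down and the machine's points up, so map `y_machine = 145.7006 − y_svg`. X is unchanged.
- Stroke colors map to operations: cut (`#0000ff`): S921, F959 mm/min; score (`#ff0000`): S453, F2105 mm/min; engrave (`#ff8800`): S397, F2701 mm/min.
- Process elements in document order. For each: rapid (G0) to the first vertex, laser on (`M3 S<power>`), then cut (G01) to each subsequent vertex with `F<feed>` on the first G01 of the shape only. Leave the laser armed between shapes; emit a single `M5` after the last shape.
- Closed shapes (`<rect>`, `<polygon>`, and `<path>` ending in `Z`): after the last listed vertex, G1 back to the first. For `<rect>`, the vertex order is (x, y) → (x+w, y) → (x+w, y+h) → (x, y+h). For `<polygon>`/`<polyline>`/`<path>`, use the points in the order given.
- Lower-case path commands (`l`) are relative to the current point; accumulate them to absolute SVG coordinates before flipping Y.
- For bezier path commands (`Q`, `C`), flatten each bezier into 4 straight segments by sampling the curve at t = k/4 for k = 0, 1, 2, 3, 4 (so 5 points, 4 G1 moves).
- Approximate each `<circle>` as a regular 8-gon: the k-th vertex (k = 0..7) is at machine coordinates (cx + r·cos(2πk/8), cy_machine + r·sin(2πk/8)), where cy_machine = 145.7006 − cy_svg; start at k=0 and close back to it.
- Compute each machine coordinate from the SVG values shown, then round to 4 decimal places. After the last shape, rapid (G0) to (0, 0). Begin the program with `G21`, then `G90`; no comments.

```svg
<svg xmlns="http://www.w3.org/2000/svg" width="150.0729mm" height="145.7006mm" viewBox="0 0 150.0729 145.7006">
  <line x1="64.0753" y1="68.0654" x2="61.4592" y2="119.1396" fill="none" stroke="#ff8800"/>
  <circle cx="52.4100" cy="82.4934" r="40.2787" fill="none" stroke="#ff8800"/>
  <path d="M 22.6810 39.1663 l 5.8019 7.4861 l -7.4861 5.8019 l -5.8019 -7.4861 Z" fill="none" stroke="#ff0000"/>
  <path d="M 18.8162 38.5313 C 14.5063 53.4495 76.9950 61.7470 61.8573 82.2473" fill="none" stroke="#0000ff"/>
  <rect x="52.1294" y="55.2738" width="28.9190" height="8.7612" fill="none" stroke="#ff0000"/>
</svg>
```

G21
G90
G0 X64.0753 Y77.6352
M3 S397
G01 X61.4592 Y26.5610 F2701
G0 X92.6887 Y63.2072
M3 S397
G01 X80.8913 Y91.6885 F2701
G01 X52.4100 Y103.4859
G01 X23.9287 Y91.6885
G01 X12.1313 Y63.2072
G01 X23.9287 Y34.7259
G01 X52.4100 Y22.9285
G01 X80.8913 Y34.7259
G01 X92.6887 Y63.2072
G0 X22.6810 Y106.5343
M3 S453
G01 X28.4829 Y99.0482 F2105
G01 X20.9968 Y93.2463
G01 X15.1949 Y100.7324
G01 X22.6810 Y106.5343
G0 X18.8162 Y107.1693
M3 S921
G01 X25.8519 Y96.9279 F959
G01 X44.3972 Y87.4046
G01 X60.9123 Y76.8346
G01 X61.8573 Y63.4533
G0 X52.1294 Y90.4268
M3 S453
G01 X81.0484 Y90.4268 F2105
G01 X81.0484 Y81.6656
G01 X52.1294 Y81.6656
G01 X52.1294 Y90.4268
M5
G0 X0.0000 Y0.0000

1 u = 1 mm; y_m = 145.7006 − y.

[1] `<line>` line segment, #ff8800→engrave S397 F2701: (64.0753,77.6352) → (61.4592,26.5610)

[2] `<circle>` circle, #ff8800→engrave S397 F2701: (92.6887,63.2072) → (80.8913,91.6885) → (52.4100,103.4859) → (23.9287,91.6885) → (12.1313,63.2072) → (23.9287,34.7259) → (52.4100,22.9285) → (80.8913,34.7259) → (92.6887,63.2072) (closed)

[3] `<path>` regular polygon, #ff0000→score S453 F2105: (22.6810,106.5343) → (28.4829,99.0482) → (20.9968,93.2463) → (15.1949,100.7324) → (22.6810,106.5343) (closed)

[4] `<path>` cubic bezier, #0000ff→cut S921 F959: (18.8162,107.1693) → (25.8519,96.9279) → (44.3972,87.4046) → (60.9123,76.8346) → (61.8573,63.4533)

[5] `<rect>` rectangle, #ff0000→score S453 F2105: (52.1294,90.4268) → (81.0484,90.4268) → (81.0484,81.6656) → (52.1294,81.6656) → (52.1294,90.4268) (closed)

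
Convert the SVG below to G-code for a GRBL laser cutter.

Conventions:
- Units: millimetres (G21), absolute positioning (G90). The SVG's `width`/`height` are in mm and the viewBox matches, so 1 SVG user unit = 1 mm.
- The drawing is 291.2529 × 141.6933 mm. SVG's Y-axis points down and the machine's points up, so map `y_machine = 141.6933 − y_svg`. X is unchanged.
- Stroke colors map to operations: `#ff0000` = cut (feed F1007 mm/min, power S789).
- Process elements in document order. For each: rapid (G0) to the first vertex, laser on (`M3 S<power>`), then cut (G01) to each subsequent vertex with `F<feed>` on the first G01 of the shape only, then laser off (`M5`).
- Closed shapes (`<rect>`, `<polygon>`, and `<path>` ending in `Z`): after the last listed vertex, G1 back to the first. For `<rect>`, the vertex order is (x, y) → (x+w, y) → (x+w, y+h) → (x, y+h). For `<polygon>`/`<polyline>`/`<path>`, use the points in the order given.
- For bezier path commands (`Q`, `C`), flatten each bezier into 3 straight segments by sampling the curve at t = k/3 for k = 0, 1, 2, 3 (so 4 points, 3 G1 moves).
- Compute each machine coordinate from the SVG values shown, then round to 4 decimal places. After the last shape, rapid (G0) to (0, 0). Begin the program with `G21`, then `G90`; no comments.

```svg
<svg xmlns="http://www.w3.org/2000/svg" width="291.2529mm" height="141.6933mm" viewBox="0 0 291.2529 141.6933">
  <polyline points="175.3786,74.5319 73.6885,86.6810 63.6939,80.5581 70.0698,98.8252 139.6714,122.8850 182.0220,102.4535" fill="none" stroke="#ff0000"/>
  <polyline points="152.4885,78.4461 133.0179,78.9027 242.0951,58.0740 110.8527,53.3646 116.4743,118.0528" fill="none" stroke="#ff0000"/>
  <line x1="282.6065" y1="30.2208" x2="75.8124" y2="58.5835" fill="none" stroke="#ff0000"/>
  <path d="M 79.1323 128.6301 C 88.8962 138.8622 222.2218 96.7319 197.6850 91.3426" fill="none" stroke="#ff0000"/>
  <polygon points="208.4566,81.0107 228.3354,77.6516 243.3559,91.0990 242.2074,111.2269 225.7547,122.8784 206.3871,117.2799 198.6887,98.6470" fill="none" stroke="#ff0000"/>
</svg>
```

Since the viewBox matches the mm dimensions, user units are millimetres directly. The only transform is the Y-flip y_m = 141.6933 − y_svg.

Shape 1 is a open polyline drawn with `<polyline>`. Its stroke #ff0000 means cut at S789, F1007. After flipping Y the toolpath is (175.3786,67.1614) → (73.6885,55.0123) → (63.6939,61.1352) → (70.0698,42.8681) → (139.6714,18.8083) → (182.0220,39.2398).

Shape 2 is a open polyline drawn with `<polyline>`. Its stroke #ff0000 means cut at S789, F1007. After flipping Y the toolpath is (152.4885,63.2472) → (133.0179,62.7906) → (242.0951,83.6193) → (110.8527,88.3287) → (116.4743,23.6405).

Shape 3 is a line segment drawn with `<line>`. Its stroke #ff0000 means cut at S789, F1007. After flipping Y the toolpath is (282.6065,111.4725) → (75.8124,83.1098).

Shape 4 is a cubic bezier drawn with `<path>`. Its stroke #ff0000 means cut at S789, F1007. After flipping Y the toolpath is (79.1323,13.0632) → (119.6603,16.9851) → (180.0241,36.0145) → (197.6850,50.3507).

Shape 5 is a regular polygon drawn with `<polygon>`. Its stroke #ff0000 means cut at S789, F1007. After flipping Y the toolpath is (208.4566,60.6826) → (228.3354,64.0417) → (243.3559,50.5943) → (242.2074,30.4664) → (225.7547,18.8149) → (206.3871,24.4134) → (198.6887,43.0463) → (208.4566,60.6826), returning to the start.

G21
G90
G0 X175.3786 Y67.1614
M3 S789
G01 X73.6885 Y55.0123 F1007
G01 X63.6939 Y61.1352
G01 X70.0698 Y42.8681
G01 X139.6714 Y18.8083
G01 X182.0220 Y39.2398
M5
G0 X152.4885 Y63.2472
M3 S789
G01 X133.0179 Y62.7906 F1007
G01 X242.0951 Y83.6193
G01 X110.8527 Y88.3287
G01 X116.4743 Y23.6405
M5
G0 X282.6065 Y111.4725
M3 S789
G01 X75.8124 Y83.1098 F1007
M5
G0 X79.1323 Y13.0632
M3 S789
G01 X119.6603 Y16.9851 F1007
G01 X180.0241 Y36.0145
G01 X197.6850 Y50.3507
M5
G0 X208.4566 Y60.6826
M3 S789
G01 X228.3354 Y64.0417 F1007
G01 X243.3559 Y50.5943
G01 X242.2074 Y30.4664
G01 X225.7547 Y18.8149
G01 X206.3871 Y24.4134
G01 X198.6887 Y43.0463
G01 X208.4566 Y60.6826
M5
G0 X0.0000 Y0.0000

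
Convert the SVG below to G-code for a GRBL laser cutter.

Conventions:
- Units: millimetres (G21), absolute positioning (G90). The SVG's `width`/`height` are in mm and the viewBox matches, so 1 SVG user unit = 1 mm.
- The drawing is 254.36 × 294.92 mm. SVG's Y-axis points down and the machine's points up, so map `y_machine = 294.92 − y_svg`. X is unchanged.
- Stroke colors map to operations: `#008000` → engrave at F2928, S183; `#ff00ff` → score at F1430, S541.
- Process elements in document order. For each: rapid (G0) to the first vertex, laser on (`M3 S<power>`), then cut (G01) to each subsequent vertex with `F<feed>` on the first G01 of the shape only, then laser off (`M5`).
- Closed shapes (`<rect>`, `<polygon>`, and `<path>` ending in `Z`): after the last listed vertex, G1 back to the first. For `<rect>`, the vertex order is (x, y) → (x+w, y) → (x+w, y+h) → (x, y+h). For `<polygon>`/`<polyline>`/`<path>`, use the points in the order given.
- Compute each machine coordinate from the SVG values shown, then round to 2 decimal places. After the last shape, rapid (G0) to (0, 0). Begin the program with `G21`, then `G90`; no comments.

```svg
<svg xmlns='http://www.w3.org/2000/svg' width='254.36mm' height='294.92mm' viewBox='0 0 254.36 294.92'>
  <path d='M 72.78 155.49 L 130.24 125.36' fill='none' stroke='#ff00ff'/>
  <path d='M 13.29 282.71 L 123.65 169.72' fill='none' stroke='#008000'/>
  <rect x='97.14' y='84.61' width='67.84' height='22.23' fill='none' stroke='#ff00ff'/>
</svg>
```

viewBox `0 0 254.36 294.92` with mm width/height → 1 unit = 1 mm. Flip: y_m = 294.92 − y_svg.

**Shape 1** — `<path>` line segment, stroke `#ff00ff` → score (S541, F1430). Machine vertices: (72.78,139.43) → (130.24,169.56). Open path.

**Shape 2** — `<path>` line segment, stroke `#008000` → engrave (S183, F2928). Machine vertices: (13.29,12.21) → (123.65,125.20). Open path.

**Shape 3** — `<rect>` rectangle, stroke `#ff00ff` → score (S541, F1430). Machine vertices: (97.14,210.31) → (164.98,210.31) → (164.98,188.08) → (97.14,188.08) → (97.14,210.31). Closed: final G1 returns to the first vertex.

G21
G90
G0 X72.78 Y139.43
M3 S541
G01 X130.24 Y169.56 F1430
M5
G0 X13.29 Y12.21
M3 S183
G01 X123.65 Y125.20 F2928
M5
G0 X97.14 Y210.31
M3 S541
G01 X164.98 Y210.31 F1430
G01 X164.98 Y188.08
G01 X97.14 Y188.08
G01 X97.14 Y210.31
M5
G0 X0.00 Y0.00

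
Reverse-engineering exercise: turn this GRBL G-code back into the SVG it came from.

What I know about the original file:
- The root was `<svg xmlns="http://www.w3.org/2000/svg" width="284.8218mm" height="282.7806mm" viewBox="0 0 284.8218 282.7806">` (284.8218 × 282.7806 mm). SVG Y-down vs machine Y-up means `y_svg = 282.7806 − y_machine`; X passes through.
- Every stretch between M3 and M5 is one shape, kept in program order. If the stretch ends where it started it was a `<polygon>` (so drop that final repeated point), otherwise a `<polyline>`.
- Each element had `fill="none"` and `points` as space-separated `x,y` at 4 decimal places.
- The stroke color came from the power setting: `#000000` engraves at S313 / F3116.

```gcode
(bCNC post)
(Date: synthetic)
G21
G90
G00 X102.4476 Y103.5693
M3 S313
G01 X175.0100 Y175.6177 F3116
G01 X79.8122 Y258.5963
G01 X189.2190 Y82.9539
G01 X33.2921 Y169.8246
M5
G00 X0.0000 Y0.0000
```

<svg xmlns="http://www.w3.org/2000/svg" width="284.8218mm" height="282.7806mm" viewBox="0 0 284.8218 282.7806">
  <polyline points="102.4476,179.2113 175.0100,107.1629 79.8122,24.1843 189.2190,199.8267 33.2921,112.9560" fill="none" stroke="#000000"/>
</svg>

Each laser-on run becomes one SVG element. Flip Y back into SVG space with y_svg = 282.7806 − y_machine. Every run uses S313, so all elements get stroke `#000000` (engrave).

Run 1: The run is open, so emit a `<polyline>` with points (Y-flipped): 102.4476,179.2113 175.0100,107.1629 79.8122,24.1843 189.2190,199.8267 33.2921,112.9560.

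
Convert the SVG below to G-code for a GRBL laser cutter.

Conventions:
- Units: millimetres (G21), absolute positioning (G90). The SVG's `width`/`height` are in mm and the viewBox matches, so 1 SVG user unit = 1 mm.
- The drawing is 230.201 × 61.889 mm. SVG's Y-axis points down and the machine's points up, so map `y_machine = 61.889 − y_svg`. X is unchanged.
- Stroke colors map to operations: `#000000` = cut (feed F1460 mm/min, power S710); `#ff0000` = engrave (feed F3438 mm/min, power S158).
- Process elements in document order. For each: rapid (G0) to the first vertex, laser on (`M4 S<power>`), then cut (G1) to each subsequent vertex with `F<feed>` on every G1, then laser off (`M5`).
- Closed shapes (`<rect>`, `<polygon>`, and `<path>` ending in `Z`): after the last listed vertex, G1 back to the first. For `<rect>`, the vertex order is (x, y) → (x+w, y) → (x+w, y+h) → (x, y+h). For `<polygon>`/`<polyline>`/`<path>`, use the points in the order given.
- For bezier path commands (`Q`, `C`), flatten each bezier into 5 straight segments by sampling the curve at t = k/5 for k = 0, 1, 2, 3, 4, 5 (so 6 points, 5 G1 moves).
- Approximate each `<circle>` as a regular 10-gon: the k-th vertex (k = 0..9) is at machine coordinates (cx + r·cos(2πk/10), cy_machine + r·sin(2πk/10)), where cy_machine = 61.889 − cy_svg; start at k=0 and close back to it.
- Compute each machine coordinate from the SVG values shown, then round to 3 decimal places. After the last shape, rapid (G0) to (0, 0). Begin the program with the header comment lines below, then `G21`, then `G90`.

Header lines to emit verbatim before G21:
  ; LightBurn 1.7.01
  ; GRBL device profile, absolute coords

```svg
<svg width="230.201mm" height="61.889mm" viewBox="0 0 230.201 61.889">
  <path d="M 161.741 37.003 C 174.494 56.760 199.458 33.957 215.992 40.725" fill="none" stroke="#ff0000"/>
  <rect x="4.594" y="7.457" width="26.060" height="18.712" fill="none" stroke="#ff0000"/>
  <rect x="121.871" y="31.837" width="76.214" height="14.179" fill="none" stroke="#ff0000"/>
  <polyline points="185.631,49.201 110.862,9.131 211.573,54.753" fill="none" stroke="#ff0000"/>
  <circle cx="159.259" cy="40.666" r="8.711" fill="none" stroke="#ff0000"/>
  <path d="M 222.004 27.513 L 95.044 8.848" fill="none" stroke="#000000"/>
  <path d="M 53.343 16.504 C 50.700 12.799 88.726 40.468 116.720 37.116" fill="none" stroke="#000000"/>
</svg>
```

Since the viewBox matches the mm dimensions, user units are millimetres directly. The only transform is the Y-flip y_m = 61.889 − y_svg.

Shape 1 is a cubic bezier drawn with `<path>`. Its stroke #ff0000 means engrave at S158, F3438. After flipping Y the toolpath is (161.741,24.886) → (170.693,17.562) → (181.585,16.990) → (193.426,19.708) → (205.225,22.253) → (215.992,21.164).

Shape 2 is a rectangle drawn with `<rect>`. Its stroke #ff0000 means engrave at S158, F3438. After flipping Y the toolpath is (4.594,54.432) → (30.654,54.432) → (30.654,35.720) → (4.594,35.720) → (4.594,54.432), returning to the start.

Shape 3 is a rectangle drawn with `<rect>`. Its stroke #ff0000 means engrave at S158, F3438. After flipping Y the toolpath is (121.871,30.052) → (198.085,30.052) → (198.085,15.873) → (121.871,15.873) → (121.871,30.052), returning to the start.

Shape 4 is a open polyline drawn with `<polyline>`. Its stroke #ff0000 means engrave at S158, F3438. After flipping Y the toolpath is (185.631,12.688) → (110.862,52.758) → (211.573,7.136).

Shape 5 is a circle drawn with `<circle>`. Its stroke #ff0000 means engrave at S158, F3438. After flipping Y the toolpath is (167.970,21.223) → (166.306,26.343) → (161.951,29.508) → (156.567,29.508) → (152.212,26.343) → (150.548,21.223) → (152.212,16.103) → (156.567,12.938) → (161.951,12.938) → (166.306,16.103) → (167.970,21.223), returning to the start.

Shape 6 is a line segment drawn with `<path>`. Its stroke #000000 means cut at S710, F1460. After flipping Y the toolpath is (222.004,34.376) → (95.044,53.041).

Shape 7 is a cubic bezier drawn with `<path>`. Its stroke #000000 means cut at S710, F1460. After flipping Y the toolpath is (53.343,45.385) → (56.232,44.342) → (66.448,38.765) → (81.557,31.647) → (99.125,25.985) → (116.720,24.773).

; LightBurn 1.7.01
; GRBL device profile, absolute coords
G21
G90
G0 X161.741 Y24.886
M4 S158
G1 X170.693 Y17.562 F3438
G1 X181.585 Y16.990 F3438
G1 X193.426 Y19.708 F3438
G1 X205.225 Y22.253 F3438
G1 X215.992 Y21.164 F3438
M5
G0 X4.594 Y54.432
M4 S158
G1 X30.654 Y54.432 F3438
G1 X30.654 Y35.720 F3438
G1 X4.594 Y35.720 F3438
G1 X4.594 Y54.432 F3438
M5
G0 X121.871 Y30.052
M4 S158
G1 X198.085 Y30.052 F3438
G1 X198.085 Y15.873 F3438
G1 X121.871 Y15.873 F3438
G1 X121.871 Y30.052 F3438
M5
G0 X185.631 Y12.688
M4 S158
G1 X110.862 Y52.758 F3438
G1 X211.573 Y7.136 F3438
M5
G0 X167.970 Y21.223
M4 S158
G1 X166.306 Y26.343 F3438
G1 X161.951 Y29.508 F3438
G1 X156.567 Y29.508 F3438
G1 X152.212 Y26.343 F3438
G1 X150.548 Y21.223 F3438
G1 X152.212 Y16.103 F3438
G1 X156.567 Y12.938 F3438
G1 X161.951 Y12.938 F3438
G1 X166.306 Y16.103 F3438
G1 X167.970 Y21.223 F3438
M5
G0 X222.004 Y34.376
M4 S710
G1 X95.044 Y53.041 F1460
M5
G0 X53.343 Y45.385
M4 S710
G1 X56.232 Y44.342 F1460
G1 X66.448 Y38.765 F1460
G1 X81.557 Y31.647 F1460
G1 X99.125 Y25.985 F1460
G1 X116.720 Y24.773 F1460
M5
G0 X0.000 Y0.000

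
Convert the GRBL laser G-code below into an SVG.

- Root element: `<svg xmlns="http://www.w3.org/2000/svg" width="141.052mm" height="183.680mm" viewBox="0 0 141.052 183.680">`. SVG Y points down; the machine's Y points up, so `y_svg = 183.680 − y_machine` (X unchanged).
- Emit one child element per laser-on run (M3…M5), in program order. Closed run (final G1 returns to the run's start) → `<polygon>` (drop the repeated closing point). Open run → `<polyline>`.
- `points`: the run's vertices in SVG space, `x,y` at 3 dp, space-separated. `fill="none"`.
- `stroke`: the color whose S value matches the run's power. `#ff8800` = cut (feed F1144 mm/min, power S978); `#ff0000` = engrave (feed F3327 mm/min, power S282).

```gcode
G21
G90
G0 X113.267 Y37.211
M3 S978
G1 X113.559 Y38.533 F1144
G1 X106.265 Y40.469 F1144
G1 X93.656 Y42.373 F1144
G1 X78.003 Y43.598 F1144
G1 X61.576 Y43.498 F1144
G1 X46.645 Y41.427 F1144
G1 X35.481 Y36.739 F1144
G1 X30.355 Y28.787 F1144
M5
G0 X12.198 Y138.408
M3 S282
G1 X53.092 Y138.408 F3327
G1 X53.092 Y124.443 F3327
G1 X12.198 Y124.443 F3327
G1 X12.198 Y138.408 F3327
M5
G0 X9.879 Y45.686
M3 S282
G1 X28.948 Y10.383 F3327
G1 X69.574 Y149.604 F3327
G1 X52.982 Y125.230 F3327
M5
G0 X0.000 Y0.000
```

Each laser-on run becomes one SVG element. Flip Y back into SVG space with y_svg = 183.680 − y_machine.

Run 1: power S978 maps to stroke `#ff8800` (cut). The run is open, so emit a `<polyline>` with points (Y-flipped): 113.267,146.469 113.559,145.147 106.265,143.211 93.656,141.307 78.003,140.082 61.576,140.182 46.645,142.253 35.481,146.941 30.355,154.893.

Run 2: S282 ⇒ engrave layer `#ff0000`. The run returns to its start, so emit a `<polygon>` with points (Y-flipped): 12.198,45.272 53.092,45.272 53.092,59.237 12.198,59.237.

Run 3: S282 ⇒ engrave layer `#ff0000`. The run is open, so emit a `<polyline>` with points (Y-flipped): 9.879,137.994 28.948,173.297 69.574,34.076 52.982,58.450.

<svg xmlns="http://www.w3.org/2000/svg" width="141.052mm" height="183.680mm" viewBox="0 0 141.052 183.680">
  <polyline points="113.267,146.469 113.559,145.147 106.265,143.211 93.656,141.307 78.003,140.082 61.576,140.182 46.645,142.253 35.481,146.941 30.355,154.893" fill="none" stroke="#ff8800"/>
  <polygon points="12.198,45.272 53.092,45.272 53.092,59.237 12.198,59.237" fill="none" stroke="#ff0000"/>
  <polyline points="9.879,137.994 28.948,173.297 69.574,34.076 52.982,58.450" fill="none" stroke="#ff0000"/>
</svg>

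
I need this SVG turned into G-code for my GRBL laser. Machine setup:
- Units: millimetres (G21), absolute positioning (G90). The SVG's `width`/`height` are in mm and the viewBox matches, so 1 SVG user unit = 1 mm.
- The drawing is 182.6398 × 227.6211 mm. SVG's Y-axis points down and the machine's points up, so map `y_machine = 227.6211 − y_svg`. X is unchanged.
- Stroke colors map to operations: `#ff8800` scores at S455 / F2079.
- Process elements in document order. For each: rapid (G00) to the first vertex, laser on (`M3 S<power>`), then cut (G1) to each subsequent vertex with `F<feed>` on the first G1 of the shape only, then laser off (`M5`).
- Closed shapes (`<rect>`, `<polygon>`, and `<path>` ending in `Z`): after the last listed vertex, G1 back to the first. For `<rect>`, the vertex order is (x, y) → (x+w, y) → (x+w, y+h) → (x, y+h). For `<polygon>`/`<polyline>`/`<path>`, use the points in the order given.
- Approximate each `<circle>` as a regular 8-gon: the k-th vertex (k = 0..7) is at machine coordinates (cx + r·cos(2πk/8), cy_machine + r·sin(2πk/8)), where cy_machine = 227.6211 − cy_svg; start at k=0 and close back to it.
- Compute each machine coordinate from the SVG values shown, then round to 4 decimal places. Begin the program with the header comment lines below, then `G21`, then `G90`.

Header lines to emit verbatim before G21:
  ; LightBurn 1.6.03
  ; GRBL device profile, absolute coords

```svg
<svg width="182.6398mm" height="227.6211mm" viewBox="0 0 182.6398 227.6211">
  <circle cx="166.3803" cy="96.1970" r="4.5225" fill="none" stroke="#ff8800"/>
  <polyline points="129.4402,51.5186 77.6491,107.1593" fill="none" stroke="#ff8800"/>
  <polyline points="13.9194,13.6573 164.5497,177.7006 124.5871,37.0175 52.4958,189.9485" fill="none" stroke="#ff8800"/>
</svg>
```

; LightBurn 1.6.03
; GRBL device profile, absolute coords
G21
G90
G00 X170.9028 Y131.4241
M3 S455
G1 X169.5782 Y134.6220 F2079
G1 X166.3803 Y135.9466
G1 X163.1824 Y134.6220
G1 X161.8578 Y131.4241
G1 X163.1824 Y128.2262
G1 X166.3803 Y126.9016
G1 X169.5782 Y128.2262
G1 X170.9028 Y131.4241
M5
G00 X129.4402 Y176.1025
M3 S455
G1 X77.6491 Y120.4618 F2079
M5
G00 X13.9194 Y213.9638
M3 S455
G1 X164.5497 Y49.9205 F2079
G1 X124.5871 Y190.6036
G1 X52.4958 Y37.6726
M5

viewBox `0 0 182.6398 227.6211` with mm width/height → 1 unit = 1 mm. Flip: y_m = 227.6211 − y_svg.

**Shape 1** — `<circle>` circle, stroke `#ff8800` → score (S455, F2079). Machine vertices: (170.9028,131.4241) → (169.5782,134.6220) → (166.3803,135.9466) → (163.1824,134.6220) → (161.8578,131.4241) → (163.1824,128.2262) → (166.3803,126.9016) → (169.5782,128.2262) → (170.9028,131.4241). Closed: final G1 returns to the first vertex.

**Shape 2** — `<polyline>` line segment, stroke `#ff8800` → score (S455, F2079). Machine vertices: (129.4402,176.1025) → (77.6491,120.4618). Open path.

**Shape 3** — `<polyline>` open polyline, stroke `#ff8800` → score (S455, F2079). Machine vertices: (13.9194,213.9638) → (164.5497,49.9205) → (124.5871,190.6036) → (52.4958,37.6726). Open path.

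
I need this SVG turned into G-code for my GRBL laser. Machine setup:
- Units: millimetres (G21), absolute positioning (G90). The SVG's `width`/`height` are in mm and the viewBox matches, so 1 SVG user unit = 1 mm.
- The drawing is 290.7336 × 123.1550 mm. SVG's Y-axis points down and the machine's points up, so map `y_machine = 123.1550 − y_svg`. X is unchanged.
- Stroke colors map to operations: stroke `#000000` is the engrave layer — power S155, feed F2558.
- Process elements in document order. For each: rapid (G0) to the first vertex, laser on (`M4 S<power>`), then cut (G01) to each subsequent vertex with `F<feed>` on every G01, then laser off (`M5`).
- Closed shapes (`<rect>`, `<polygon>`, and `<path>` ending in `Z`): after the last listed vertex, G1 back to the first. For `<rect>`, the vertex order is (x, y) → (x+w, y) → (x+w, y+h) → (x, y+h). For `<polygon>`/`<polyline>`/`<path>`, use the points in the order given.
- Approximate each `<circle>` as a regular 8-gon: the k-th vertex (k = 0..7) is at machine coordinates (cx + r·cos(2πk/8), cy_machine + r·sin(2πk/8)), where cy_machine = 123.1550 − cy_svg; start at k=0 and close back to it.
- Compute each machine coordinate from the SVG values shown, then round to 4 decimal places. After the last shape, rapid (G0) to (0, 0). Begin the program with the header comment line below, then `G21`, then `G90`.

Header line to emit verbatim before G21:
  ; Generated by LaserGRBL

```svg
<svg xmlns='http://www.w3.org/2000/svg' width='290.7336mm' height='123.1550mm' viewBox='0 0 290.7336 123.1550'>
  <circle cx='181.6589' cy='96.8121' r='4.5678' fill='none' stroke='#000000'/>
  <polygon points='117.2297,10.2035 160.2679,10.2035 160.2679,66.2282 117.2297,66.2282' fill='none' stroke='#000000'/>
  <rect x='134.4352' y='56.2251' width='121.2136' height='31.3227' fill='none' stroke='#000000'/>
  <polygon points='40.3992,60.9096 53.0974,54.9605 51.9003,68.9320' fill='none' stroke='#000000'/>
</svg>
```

; Generated by LaserGRBL
G21
G90
G0 X186.2267 Y26.3429
M4 S155
G01 X184.8888 Y29.5728 F2558
G01 X181.6589 Y30.9107 F2558
G01 X178.4290 Y29.5728 F2558
G01 X177.0911 Y26.3429 F2558
G01 X178.4290 Y23.1130 F2558
G01 X181.6589 Y21.7751 F2558
G01 X184.8888 Y23.1130 F2558
G01 X186.2267 Y26.3429 F2558
M5
G0 X117.2297 Y112.9515
M4 S155
G01 X160.2679 Y112.9515 F2558
G01 X160.2679 Y56.9268 F2558
G01 X117.2297 Y56.9268 F2558
G01 X117.2297 Y112.9515 F2558
M5
G0 X134.4352 Y66.9299
M4 S155
G01 X255.6488 Y66.9299 F2558
G01 X255.6488 Y35.6072 F2558
G01 X134.4352 Y35.6072 F2558
G01 X134.4352 Y66.9299 F2558
M5
G0 X40.3992 Y62.2454
M4 S155
G01 X53.0974 Y68.1945 F2558
G01 X51.9003 Y54.2230 F2558
G01 X40.3992 Y62.2454 F2558
M5
G0 X0.0000 Y0.0000

viewBox `0 0 290.7336 123.1550` with mm width/height → 1 unit = 1 mm. Flip: y_m = 123.1550 − y_svg.

**Shape 1** — `<circle>` circle, stroke `#000000` → engrave (S155, F2558). Machine vertices: (186.2267,26.3429) → (184.8888,29.5728) → (181.6589,30.9107) → (178.4290,29.5728) → (177.0911,26.3429) → (178.4290,23.1130) → (181.6589,21.7751) → (184.8888,23.1130) → (186.2267,26.3429). Closed: final G1 returns to the first vertex.

**Shape 2** — `<polygon>` rectangle, stroke `#000000` → engrave (S155, F2558). Machine vertices: (117.2297,112.9515) → (160.2679,112.9515) → (160.2679,56.9268) → (117.2297,56.9268) → (117.2297,112.9515). Closed: final G1 returns to the first vertex.

**Shape 3** — `<rect>` rectangle, stroke `#000000` → engrave (S155, F2558). Machine vertices: (134.4352,66.9299) → (255.6488,66.9299) → (255.6488,35.6072) → (134.4352,35.6072) → (134.4352,66.9299). Closed: final G1 returns to the first vertex.

**Shape 4** — `<polygon>` regular polygon, stroke `#000000` → engrave (S155, F2558). Machine vertices: (40.3992,62.2454) → (53.0974,68.1945) → (51.9003,54.2230) → (40.3992,62.2454). Closed: final G1 returns to the first vertex.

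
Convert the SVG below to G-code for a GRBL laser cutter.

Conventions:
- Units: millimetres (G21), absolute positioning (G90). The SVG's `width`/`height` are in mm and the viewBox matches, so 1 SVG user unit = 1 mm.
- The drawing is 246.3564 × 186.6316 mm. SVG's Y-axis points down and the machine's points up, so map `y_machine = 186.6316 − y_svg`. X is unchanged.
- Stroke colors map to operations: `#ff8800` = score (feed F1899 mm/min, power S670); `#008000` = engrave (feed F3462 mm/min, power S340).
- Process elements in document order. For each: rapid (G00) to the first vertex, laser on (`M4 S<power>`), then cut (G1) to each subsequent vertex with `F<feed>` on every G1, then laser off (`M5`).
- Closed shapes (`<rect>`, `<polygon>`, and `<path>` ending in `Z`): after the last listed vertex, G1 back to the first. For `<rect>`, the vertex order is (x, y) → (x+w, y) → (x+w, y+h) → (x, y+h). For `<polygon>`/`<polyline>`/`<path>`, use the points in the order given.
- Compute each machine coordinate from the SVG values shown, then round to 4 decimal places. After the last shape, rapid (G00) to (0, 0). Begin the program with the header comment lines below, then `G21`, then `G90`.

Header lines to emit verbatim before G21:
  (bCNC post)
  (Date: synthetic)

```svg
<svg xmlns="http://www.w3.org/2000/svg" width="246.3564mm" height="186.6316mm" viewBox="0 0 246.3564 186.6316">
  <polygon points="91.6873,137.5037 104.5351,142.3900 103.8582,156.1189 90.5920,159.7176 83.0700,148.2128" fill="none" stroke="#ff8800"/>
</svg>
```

viewBox `0 0 246.3564 186.6316` with mm width/height → 1 unit = 1 mm. Flip: y_m = 186.6316 − y_svg.

**Shape 1** — `<polygon>` regular polygon, stroke `#ff8800` → score (S670, F1899). Machine vertices: (91.6873,49.1279) → (104.5351,44.2416) → (103.8582,30.5127) → (90.5920,26.9140) → (83.0700,38.4188) → (91.6873,49.1279). Closed: final G1 returns to the first vertex.

(bCNC post)
(Date: synthetic)
G21
G90
G00 X91.6873 Y49.1279
M4 S670
G1 X104.5351 Y44.2416 F1899
G1 X103.8582 Y30.5127 F1899
G1 X90.5920 Y26.9140 F1899
G1 X83.0700 Y38.4188 F1899
G1 X91.6873 Y49.1279 F1899
M5
G00 X0.0000 Y0.0000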